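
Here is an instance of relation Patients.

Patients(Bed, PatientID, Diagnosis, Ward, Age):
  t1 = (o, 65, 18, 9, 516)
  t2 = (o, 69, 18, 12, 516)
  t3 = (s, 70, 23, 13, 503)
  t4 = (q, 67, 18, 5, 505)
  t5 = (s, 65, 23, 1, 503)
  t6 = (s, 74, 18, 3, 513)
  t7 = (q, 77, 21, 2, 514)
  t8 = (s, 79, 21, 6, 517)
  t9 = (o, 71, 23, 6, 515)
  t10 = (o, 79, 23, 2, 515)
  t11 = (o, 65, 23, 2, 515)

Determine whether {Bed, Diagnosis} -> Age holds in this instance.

Yes

(Bed=o, Diagnosis=18): rows 1, 2 → Age = 516, 516 ✓
(Bed=s, Diagnosis=23): rows 3, 5 → Age = 503, 503 ✓
(Bed=q, Diagnosis=18): row 4 → Age = 505 ✓
(Bed=s, Diagnosis=18): row 6 → Age = 513 ✓
(Bed=q, Diagnosis=21): row 7 → Age = 514 ✓
(Bed=s, Diagnosis=21): row 8 → Age = 517 ✓
(Bed=o, Diagnosis=23): rows 9, 10, 11 → Age = 515, 515, 515 ✓
Every {Bed, Diagnosis} value is associated with a single Age value, so {Bed, Diagnosis} -> Age holds.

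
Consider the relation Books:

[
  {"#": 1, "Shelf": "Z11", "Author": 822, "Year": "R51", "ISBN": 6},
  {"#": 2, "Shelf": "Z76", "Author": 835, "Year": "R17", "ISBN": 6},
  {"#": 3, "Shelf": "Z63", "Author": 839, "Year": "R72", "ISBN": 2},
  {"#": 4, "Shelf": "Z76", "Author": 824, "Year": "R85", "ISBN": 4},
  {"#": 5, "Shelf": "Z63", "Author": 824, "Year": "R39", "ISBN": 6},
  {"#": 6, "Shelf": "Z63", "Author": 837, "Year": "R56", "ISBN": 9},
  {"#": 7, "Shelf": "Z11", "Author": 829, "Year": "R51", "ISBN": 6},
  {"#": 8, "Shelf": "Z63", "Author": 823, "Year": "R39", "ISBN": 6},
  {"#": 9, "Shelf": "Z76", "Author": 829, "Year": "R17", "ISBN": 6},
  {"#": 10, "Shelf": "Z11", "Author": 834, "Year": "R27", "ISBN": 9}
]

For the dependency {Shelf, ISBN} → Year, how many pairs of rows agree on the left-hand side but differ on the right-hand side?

(Shelf=Z11, ISBN=6): all 2 rows agree on Year — 0 pairs.
(Shelf=Z76, ISBN=6): all 2 rows agree on Year — 0 pairs.
(Shelf=Z63, ISBN=6): all 2 rows agree on Year — 0 pairs.

0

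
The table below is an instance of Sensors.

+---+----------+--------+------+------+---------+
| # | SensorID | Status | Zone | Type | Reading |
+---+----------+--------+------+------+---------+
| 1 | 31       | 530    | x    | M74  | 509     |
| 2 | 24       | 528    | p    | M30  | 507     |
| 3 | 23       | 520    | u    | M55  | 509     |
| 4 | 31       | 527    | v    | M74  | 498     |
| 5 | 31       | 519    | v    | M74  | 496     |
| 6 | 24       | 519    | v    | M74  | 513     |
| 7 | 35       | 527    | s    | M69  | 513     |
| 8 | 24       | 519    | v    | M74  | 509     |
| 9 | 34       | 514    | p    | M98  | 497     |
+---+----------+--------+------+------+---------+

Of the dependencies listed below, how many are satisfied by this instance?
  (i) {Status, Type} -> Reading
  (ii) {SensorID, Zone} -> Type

1

(i) {Status, Type} -> Reading: (Status=519, Type=M74): rows 5, 6, 8 → Reading takes values {496, 513, 509} — violation — fails.
(ii) {SensorID, Zone} -> Type: every LHS value maps to a single RHS value — holds.
1 of the 2 dependencies holds.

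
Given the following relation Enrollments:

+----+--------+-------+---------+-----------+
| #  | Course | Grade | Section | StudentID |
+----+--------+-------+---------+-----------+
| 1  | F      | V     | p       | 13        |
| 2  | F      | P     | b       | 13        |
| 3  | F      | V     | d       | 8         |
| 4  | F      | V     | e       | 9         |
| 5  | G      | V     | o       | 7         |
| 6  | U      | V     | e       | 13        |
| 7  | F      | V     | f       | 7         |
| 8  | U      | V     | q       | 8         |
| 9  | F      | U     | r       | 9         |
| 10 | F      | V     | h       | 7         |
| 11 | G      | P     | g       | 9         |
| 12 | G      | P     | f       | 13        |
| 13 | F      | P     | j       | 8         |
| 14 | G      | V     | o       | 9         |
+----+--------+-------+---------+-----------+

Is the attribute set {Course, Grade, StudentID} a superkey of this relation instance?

No

Rows 7 and 10 have the same {Course, Grade, StudentID} value (Course=F, Grade=V, StudentID=7) but are distinct tuples, so {Course, Grade, StudentID} does not determine every attribute — not a superkey.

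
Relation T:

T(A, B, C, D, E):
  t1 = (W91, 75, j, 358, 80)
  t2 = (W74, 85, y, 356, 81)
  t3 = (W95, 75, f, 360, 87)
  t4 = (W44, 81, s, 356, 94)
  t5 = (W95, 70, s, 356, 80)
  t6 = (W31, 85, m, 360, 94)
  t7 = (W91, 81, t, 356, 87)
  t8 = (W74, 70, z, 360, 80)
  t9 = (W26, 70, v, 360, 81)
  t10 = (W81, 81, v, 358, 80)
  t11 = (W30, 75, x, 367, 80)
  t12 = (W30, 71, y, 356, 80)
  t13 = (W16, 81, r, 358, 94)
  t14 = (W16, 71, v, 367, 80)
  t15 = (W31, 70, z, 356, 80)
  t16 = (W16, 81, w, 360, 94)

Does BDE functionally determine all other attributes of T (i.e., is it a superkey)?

No

Rows 5 and 15 have the same BDE value (B=70, D=356, E=80) but are distinct tuples, so BDE does not determine every attribute — not a superkey.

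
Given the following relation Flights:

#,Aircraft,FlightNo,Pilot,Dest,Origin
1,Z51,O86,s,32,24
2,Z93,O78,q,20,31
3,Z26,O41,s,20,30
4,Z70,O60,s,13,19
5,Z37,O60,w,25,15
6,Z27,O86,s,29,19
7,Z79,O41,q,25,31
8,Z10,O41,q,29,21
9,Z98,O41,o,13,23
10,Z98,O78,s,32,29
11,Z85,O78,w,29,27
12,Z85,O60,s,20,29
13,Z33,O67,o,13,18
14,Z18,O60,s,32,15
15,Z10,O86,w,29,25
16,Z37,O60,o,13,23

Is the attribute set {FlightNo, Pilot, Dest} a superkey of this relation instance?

All 16 rows have distinct {FlightNo, Pilot, Dest} values, so {FlightNo, Pilot, Dest} → (all attributes) holds and {FlightNo, Pilot, Dest} is a superkey.

Yes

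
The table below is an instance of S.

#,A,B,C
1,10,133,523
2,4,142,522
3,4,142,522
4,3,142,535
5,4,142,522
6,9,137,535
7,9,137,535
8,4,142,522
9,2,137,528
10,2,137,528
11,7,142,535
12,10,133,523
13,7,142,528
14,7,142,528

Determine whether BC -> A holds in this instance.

No

(B=133, C=523): rows 1, 12 → A = 10, 10 ✓
(B=142, C=522): rows 2, 3, 5, 8 → A = 4, 4, 4, 4 ✓
(B=142, C=535): rows 4, 11 → A takes values {3, 7} — violation
(B=137, C=535): rows 6, 7 → A = 9, 9 ✓
(B=137, C=528): rows 9, 10 → A = 2, 2 ✓
(B=142, C=528): rows 13, 14 → A = 7, 7 ✓
Two rows agree on BC but differ on A, so BC -> A does not hold.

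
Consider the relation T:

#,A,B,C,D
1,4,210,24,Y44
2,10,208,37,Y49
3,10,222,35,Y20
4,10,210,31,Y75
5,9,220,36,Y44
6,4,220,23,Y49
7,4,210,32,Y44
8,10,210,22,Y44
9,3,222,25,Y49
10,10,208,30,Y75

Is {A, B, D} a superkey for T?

No

Rows 1 and 7 have the same {A, B, D} value (A=4, B=210, D=Y44) but are distinct tuples, so {A, B, D} does not determine every attribute — not a superkey.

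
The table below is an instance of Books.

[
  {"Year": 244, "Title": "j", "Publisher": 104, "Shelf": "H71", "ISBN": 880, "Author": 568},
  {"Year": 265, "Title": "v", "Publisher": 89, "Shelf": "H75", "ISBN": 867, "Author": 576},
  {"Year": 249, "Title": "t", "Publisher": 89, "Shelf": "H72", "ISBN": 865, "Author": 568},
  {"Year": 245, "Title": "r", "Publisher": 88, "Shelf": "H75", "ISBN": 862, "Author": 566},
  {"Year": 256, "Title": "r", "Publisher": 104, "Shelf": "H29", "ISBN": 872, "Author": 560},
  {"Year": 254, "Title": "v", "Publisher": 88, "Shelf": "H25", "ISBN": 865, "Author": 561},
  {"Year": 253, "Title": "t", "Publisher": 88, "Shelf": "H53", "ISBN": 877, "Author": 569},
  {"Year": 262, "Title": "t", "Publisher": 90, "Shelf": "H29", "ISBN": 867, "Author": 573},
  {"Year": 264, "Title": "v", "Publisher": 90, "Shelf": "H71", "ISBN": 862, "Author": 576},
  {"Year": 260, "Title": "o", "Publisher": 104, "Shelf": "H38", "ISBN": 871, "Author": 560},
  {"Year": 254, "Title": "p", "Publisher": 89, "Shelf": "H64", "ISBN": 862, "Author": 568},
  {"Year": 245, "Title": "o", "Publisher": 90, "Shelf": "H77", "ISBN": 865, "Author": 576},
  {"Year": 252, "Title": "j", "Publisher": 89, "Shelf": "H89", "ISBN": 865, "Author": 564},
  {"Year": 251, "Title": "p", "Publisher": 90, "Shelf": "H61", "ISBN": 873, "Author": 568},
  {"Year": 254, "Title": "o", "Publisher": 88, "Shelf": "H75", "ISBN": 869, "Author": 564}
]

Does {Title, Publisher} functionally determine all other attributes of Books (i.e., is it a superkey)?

All 15 rows have distinct {Title, Publisher} values, so {Title, Publisher} → (all attributes) holds and {Title, Publisher} is a superkey.

Yes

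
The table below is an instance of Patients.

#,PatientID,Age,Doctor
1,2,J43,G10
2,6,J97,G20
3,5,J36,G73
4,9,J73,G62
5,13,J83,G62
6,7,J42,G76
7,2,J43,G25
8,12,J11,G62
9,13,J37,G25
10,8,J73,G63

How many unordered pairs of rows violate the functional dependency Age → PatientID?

1

Age=J43: all 2 rows agree on PatientID — 0 pairs.
Age=J73: violating pairs (4,10) — 1 pair.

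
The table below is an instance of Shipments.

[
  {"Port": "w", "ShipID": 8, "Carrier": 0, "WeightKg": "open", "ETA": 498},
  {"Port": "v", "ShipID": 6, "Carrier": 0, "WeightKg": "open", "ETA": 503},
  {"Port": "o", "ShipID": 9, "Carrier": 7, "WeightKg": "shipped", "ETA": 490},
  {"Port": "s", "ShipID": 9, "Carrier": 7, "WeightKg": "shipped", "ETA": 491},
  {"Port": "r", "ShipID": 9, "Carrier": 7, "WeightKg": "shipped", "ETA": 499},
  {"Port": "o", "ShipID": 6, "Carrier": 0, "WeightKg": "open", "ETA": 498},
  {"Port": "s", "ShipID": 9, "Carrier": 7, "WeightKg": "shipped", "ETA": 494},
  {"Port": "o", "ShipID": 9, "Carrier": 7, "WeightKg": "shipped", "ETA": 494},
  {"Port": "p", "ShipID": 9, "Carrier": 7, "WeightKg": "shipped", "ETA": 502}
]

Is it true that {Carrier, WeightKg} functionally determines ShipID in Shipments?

(Carrier=0, WeightKg=open): 3 rows → ShipID takes values {8, 6} — violation
(Carrier=7, WeightKg=shipped): 6 rows → ShipID = 9, 9, 9, 9, 9, 9 ✓
Two rows agree on {Carrier, WeightKg} but differ on ShipID, so {Carrier, WeightKg} -> ShipID does not hold.

No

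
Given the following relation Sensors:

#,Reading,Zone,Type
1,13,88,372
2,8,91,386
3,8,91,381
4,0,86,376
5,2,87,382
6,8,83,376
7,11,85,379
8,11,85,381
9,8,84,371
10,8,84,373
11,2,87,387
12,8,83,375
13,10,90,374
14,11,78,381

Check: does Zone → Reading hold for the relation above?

Yes

Zone=88: row 1 → Reading = 13 ✓
Zone=91: rows 2, 3 → Reading = 8, 8 ✓
Zone=86: row 4 → Reading = 0 ✓
Zone=87: rows 5, 11 → Reading = 2, 2 ✓
Zone=83: rows 6, 12 → Reading = 8, 8 ✓
Zone=85: rows 7, 8 → Reading = 11, 11 ✓
Zone=84: rows 9, 10 → Reading = 8, 8 ✓
Zone=90: row 13 → Reading = 10 ✓
Zone=78: row 14 → Reading = 11 ✓
Every Zone value is associated with a single Reading value, so Zone → Reading holds.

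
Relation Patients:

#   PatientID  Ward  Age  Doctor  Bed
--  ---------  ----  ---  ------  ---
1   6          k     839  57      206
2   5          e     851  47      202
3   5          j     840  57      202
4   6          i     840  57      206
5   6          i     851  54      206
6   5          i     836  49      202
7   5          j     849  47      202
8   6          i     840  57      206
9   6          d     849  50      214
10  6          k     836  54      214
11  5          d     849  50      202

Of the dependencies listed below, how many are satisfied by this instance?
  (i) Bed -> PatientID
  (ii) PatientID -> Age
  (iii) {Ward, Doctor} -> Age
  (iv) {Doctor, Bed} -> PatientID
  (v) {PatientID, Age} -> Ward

3

(i) Bed -> PatientID: every LHS value maps to a single RHS value — holds.
(ii) PatientID -> Age: PatientID=6: rows 1, 4, 5, 8, 9, 10 → Age takes values {839, 840, 851, 849, 836} — violation; PatientID=5: rows 2, 3, 6, 7, 11 → Age takes values {851, 840, 836, 849} — violation — fails.
(iii) {Ward, Doctor} -> Age: every LHS value maps to a single RHS value — holds.
(iv) {Doctor, Bed} -> PatientID: every LHS value maps to a single RHS value — holds.
(v) {PatientID, Age} -> Ward: (PatientID=5, Age=849): rows 7, 11 → Ward takes values {j, d} — violation — fails.
3 of the 5 dependencies hold.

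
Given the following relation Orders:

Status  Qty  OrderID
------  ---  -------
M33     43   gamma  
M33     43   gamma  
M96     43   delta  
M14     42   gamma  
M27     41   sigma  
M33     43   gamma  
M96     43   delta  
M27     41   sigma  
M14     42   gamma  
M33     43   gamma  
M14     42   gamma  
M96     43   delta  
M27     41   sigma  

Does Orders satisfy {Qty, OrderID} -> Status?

(Qty=43, OrderID=gamma): 4 rows → Status = M33, M33, M33, M33 ✓
(Qty=43, OrderID=delta): 3 rows → Status = M96, M96, M96 ✓
(Qty=42, OrderID=gamma): 3 rows → Status = M14, M14, M14 ✓
(Qty=41, OrderID=sigma): 3 rows → Status = M27, M27, M27 ✓
Every {Qty, OrderID} value is associated with a single Status value, so {Qty, OrderID} -> Status holds.

Yes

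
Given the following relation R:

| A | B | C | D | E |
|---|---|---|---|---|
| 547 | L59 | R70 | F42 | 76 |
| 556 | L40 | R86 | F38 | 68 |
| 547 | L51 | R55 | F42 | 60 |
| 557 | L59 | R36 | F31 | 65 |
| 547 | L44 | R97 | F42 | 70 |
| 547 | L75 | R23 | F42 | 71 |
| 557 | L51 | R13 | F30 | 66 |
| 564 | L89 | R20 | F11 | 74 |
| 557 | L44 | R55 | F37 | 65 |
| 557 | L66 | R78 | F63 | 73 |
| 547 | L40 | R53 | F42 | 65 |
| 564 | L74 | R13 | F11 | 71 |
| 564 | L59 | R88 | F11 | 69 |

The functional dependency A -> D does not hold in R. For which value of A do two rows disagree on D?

A=547: 5 rows → D = F42, F42, F42, F42, F42 ✓
A=556: 1 row → D = F38 ✓
A=557: 4 rows → D takes values {F31, F30, F37, F63} — violation
A=564: 3 rows → D = F11, F11, F11 ✓
The only A value with inconsistent D is A=557.

557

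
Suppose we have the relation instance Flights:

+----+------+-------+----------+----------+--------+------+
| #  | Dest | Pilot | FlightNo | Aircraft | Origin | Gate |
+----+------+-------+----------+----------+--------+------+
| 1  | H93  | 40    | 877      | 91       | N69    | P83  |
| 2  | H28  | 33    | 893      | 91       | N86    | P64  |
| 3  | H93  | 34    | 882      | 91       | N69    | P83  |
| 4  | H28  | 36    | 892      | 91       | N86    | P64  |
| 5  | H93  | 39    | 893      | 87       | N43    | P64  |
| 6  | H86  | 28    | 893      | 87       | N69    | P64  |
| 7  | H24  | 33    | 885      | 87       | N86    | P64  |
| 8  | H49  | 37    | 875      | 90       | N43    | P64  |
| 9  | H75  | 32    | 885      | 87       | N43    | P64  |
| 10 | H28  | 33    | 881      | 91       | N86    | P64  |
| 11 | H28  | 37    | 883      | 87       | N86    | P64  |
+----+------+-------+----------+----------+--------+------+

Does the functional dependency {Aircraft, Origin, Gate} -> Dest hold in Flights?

(Aircraft=91, Origin=N69, Gate=P83): rows 1, 3 → Dest = H93, H93 ✓
(Aircraft=91, Origin=N86, Gate=P64): rows 2, 4, 10 → Dest = H28, H28, H28 ✓
(Aircraft=87, Origin=N43, Gate=P64): rows 5, 9 → Dest takes values {H93, H75} — violation
(Aircraft=87, Origin=N69, Gate=P64): row 6 → Dest = H86 ✓
(Aircraft=87, Origin=N86, Gate=P64): rows 7, 11 → Dest takes values {H24, H28} — violation
(Aircraft=90, Origin=N43, Gate=P64): row 8 → Dest = H49 ✓
Two rows agree on {Aircraft, Origin, Gate} but differ on Dest, so {Aircraft, Origin, Gate} -> Dest does not hold.

No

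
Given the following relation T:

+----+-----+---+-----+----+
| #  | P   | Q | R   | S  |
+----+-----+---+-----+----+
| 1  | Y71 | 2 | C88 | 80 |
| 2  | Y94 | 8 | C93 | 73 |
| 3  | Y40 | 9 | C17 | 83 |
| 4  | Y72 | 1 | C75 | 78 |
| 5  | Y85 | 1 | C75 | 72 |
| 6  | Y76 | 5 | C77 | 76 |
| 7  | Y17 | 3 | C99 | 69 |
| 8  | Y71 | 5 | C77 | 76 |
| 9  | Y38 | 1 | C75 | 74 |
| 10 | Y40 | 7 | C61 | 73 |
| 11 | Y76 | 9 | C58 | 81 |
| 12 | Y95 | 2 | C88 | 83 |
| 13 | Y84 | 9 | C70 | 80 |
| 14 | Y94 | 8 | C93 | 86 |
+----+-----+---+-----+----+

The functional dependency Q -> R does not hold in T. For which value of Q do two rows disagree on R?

9

Q=2: rows 1, 12 → R = C88, C88 ✓
Q=8: rows 2, 14 → R = C93, C93 ✓
Q=9: rows 3, 11, 13 → R takes values {C17, C58, C70} — violation
Q=1: rows 4, 5, 9 → R = C75, C75, C75 ✓
Q=5: rows 6, 8 → R = C77, C77 ✓
Q=3: row 7 → R = C99 ✓
Q=7: row 10 → R = C61 ✓
The only Q value with inconsistent R is Q=9.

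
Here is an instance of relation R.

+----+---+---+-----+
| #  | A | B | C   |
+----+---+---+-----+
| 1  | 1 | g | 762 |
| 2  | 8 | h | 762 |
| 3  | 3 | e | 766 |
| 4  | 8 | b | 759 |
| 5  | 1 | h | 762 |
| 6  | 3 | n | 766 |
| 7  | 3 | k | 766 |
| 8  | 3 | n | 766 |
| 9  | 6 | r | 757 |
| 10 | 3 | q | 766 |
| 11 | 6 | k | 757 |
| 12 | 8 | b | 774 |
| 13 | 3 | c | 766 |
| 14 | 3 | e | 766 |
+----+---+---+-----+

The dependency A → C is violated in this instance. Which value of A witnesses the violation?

8

A=1: rows 1, 5 → C = 762, 762 ✓
A=8: rows 2, 4, 12 → C takes values {762, 759, 774} — violation
A=3: rows 3, 6, 7, 8, 10, 13, 14 → C = 766, 766, 766, 766, 766, 766, 766 ✓
A=6: rows 9, 11 → C = 757, 757 ✓
The only A value with inconsistent C is A=8.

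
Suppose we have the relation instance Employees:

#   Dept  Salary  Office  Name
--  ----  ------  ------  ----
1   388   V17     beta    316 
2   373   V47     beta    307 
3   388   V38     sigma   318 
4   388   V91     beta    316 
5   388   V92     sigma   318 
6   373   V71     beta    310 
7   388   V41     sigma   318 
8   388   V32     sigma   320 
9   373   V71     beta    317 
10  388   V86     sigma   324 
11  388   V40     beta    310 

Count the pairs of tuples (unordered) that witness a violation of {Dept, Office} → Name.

12

(Dept=388, Office=beta): violating pairs (1,11), (4,11) — 2 pairs.
(Dept=373, Office=beta): violating pairs (2,6), (2,9), (6,9) — 3 pairs.
(Dept=388, Office=sigma): violating pairs (3,8), (3,10), (5,8), (5,10), (7,8), (7,10), (8,10) — 7 pairs.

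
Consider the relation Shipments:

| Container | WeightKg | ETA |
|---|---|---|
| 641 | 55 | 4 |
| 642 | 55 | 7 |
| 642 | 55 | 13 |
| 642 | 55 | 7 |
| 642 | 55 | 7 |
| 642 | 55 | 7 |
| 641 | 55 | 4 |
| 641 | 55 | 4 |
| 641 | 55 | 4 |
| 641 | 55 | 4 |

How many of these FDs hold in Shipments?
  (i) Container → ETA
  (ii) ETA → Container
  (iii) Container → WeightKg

(i) Container → ETA: Container=642: 5 rows → ETA takes values {7, 13} — violation — fails.
(ii) ETA → Container: every LHS value maps to a single RHS value — holds.
(iii) Container → WeightKg: every LHS value maps to a single RHS value — holds.
2 of the 3 dependencies hold.

2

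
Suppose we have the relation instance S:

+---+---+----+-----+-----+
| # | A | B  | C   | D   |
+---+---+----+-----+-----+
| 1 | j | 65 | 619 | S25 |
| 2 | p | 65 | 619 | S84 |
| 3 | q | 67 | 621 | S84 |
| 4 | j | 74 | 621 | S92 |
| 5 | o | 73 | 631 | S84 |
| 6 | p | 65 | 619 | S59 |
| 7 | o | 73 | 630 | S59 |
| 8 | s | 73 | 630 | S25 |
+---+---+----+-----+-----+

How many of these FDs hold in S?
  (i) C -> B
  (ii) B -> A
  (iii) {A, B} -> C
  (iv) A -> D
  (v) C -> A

(i) C -> B: C=621: rows 3, 4 → B takes values {67, 74} — violation — fails.
(ii) B -> A: B=65: rows 1, 2, 6 → A takes values {j, p} — violation; B=73: rows 5, 7, 8 → A takes values {o, s} — violation — fails.
(iii) {A, B} -> C: (A=o, B=73): rows 5, 7 → C takes values {631, 630} — violation — fails.
(iv) A -> D: A=j: rows 1, 4 → D takes values {S25, S92} — violation; A=p: rows 2, 6 → D takes values {S84, S59} — violation; A=o: rows 5, 7 → D takes values {S84, S59} — violation — fails.
(v) C -> A: C=619: rows 1, 2, 6 → A takes values {j, p} — violation; C=621: rows 3, 4 → A takes values {q, j} — violation; C=630: rows 7, 8 → A takes values {o, s} — violation — fails.
None of the 5 dependencies hold.

0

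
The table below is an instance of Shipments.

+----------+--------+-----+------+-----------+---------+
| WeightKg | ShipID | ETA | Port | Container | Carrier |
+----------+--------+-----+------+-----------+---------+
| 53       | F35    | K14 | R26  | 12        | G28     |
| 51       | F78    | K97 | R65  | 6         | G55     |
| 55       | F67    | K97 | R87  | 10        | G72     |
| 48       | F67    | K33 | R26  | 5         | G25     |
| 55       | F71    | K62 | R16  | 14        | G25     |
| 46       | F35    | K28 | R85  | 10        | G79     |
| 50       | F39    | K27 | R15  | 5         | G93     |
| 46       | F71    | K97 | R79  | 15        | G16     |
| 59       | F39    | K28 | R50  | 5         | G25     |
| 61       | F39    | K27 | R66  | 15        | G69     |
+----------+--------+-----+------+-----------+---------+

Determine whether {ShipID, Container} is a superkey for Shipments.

No

Two distinct rows share (ShipID=F39, Container=5), so {ShipID, Container} does not determine every attribute — not a superkey.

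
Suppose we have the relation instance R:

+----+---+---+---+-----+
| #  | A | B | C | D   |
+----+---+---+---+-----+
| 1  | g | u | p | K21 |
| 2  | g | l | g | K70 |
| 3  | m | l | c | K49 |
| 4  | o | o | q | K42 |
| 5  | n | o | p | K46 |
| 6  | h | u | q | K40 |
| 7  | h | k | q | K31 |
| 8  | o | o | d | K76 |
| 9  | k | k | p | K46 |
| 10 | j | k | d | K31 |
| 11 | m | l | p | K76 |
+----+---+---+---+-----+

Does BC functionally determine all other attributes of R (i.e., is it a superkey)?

All 11 rows have distinct BC values, so BC → (all attributes) holds and BC is a superkey.

Yes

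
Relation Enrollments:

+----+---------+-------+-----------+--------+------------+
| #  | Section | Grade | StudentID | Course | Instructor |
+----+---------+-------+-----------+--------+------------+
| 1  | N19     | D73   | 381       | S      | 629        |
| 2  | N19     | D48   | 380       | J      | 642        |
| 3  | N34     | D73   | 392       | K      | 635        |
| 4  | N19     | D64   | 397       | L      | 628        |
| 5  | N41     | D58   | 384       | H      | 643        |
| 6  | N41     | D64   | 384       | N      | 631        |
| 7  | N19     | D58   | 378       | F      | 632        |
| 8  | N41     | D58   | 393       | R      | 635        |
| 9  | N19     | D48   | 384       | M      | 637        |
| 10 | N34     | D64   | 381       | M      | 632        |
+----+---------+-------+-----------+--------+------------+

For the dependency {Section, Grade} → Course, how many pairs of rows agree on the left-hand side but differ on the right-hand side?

(Section=N19, Grade=D48): violating pairs (2,9) — 1 pair.
(Section=N41, Grade=D58): violating pairs (5,8) — 1 pair.

2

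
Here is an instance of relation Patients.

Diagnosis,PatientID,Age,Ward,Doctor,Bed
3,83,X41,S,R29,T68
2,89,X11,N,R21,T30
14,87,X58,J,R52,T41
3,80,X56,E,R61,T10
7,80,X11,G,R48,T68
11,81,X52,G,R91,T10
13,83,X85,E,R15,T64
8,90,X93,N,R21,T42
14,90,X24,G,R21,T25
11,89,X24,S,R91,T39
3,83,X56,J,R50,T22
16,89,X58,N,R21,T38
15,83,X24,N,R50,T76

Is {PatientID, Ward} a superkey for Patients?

No

Two distinct rows share (PatientID=89, Ward=N), so {PatientID, Ward} does not determine every attribute — not a superkey.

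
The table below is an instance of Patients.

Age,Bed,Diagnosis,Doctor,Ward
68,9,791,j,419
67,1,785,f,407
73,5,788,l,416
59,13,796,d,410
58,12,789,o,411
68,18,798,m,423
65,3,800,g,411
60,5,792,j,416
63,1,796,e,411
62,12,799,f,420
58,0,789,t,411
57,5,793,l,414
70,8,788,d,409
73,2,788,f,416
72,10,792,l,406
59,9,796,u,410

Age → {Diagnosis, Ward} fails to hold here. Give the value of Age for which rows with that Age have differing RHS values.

Age=68: 2 rows → {Diagnosis,Ward} takes values {(791, 419), (798, 423)} — violation
Age=67: 1 row → {Diagnosis,Ward} = (785, 407) ✓
Age=73: 2 rows → {Diagnosis,Ward} = (788, 416), (788, 416) ✓
Age=59: 2 rows → {Diagnosis,Ward} = (796, 410), (796, 410) ✓
Age=58: 2 rows → {Diagnosis,Ward} = (789, 411), (789, 411) ✓
Age=65: 1 row → {Diagnosis,Ward} = (800, 411) ✓
Age=60: 1 row → {Diagnosis,Ward} = (792, 416) ✓
Age=63: 1 row → {Diagnosis,Ward} = (796, 411) ✓
Age=62: 1 row → {Diagnosis,Ward} = (799, 420) ✓
Age=57: 1 row → {Diagnosis,Ward} = (793, 414) ✓
Age=70: 1 row → {Diagnosis,Ward} = (788, 409) ✓
Age=72: 1 row → {Diagnosis,Ward} = (792, 406) ✓
The only Age value with inconsistent RHS is Age=68.

68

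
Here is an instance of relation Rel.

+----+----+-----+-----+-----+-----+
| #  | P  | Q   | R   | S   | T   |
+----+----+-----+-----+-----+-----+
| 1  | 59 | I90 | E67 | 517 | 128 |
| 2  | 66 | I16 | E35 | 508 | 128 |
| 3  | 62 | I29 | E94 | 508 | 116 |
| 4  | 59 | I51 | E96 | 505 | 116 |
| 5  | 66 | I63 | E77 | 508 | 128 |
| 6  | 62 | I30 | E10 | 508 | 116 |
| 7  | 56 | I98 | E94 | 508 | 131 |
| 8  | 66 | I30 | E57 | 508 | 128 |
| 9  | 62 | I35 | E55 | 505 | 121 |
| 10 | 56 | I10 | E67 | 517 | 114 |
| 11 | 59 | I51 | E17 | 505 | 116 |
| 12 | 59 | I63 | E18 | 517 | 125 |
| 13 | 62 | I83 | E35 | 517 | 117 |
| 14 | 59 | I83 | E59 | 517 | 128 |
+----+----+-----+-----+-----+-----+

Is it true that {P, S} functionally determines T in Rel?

(P=59, S=517): rows 1, 12, 14 → T takes values {128, 125} — violation
(P=66, S=508): rows 2, 5, 8 → T = 128, 128, 128 ✓
(P=62, S=508): rows 3, 6 → T = 116, 116 ✓
(P=59, S=505): rows 4, 11 → T = 116, 116 ✓
(P=56, S=508): row 7 → T = 131 ✓
(P=62, S=505): row 9 → T = 121 ✓
(P=56, S=517): row 10 → T = 114 ✓
(P=62, S=517): row 13 → T = 117 ✓
Two rows agree on {P, S} but differ on T, so {P, S} → T does not hold.

No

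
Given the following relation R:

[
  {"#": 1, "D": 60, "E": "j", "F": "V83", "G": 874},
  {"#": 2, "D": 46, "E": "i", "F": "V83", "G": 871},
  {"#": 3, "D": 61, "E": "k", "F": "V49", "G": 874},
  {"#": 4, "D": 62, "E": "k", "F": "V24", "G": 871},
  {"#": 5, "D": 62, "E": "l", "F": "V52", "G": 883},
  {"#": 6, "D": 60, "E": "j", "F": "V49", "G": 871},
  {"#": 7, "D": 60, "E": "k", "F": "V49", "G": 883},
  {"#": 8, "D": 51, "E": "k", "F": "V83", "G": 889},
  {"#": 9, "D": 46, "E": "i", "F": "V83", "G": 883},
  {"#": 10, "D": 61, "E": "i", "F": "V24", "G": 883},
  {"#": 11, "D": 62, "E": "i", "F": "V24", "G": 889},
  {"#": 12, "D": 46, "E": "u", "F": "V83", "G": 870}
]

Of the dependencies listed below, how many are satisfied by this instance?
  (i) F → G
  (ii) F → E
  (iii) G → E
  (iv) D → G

0

(i) F → G: F=V83: rows 1, 2, 8, 9, 12 → G takes values {874, 871, 889, 883, 870} — violation; F=V49: rows 3, 6, 7 → G takes values {874, 871, 883} — violation; F=V24: rows 4, 10, 11 → G takes values {871, 883, 889} — violation — fails.
(ii) F → E: F=V83: rows 1, 2, 8, 9, 12 → E takes values {j, i, k, u} — violation; F=V49: rows 3, 6, 7 → E takes values {k, j} — violation; F=V24: rows 4, 10, 11 → E takes values {k, i} — violation — fails.
(iii) G → E: G=874: rows 1, 3 → E takes values {j, k} — violation; G=871: rows 2, 4, 6 → E takes values {i, k, j} — violation; G=883: rows 5, 7, 9, 10 → E takes values {l, k, i} — violation; G=889: rows 8, 11 → E takes values {k, i} — violation — fails.
(iv) D → G: D=60: rows 1, 6, 7 → G takes values {874, 871, 883} — violation; D=46: rows 2, 9, 12 → G takes values {871, 883, 870} — violation; D=61: rows 3, 10 → G takes values {874, 883} — violation; D=62: rows 4, 5, 11 → G takes values {871, 883, 889} — violation — fails.
None of the 4 dependencies hold.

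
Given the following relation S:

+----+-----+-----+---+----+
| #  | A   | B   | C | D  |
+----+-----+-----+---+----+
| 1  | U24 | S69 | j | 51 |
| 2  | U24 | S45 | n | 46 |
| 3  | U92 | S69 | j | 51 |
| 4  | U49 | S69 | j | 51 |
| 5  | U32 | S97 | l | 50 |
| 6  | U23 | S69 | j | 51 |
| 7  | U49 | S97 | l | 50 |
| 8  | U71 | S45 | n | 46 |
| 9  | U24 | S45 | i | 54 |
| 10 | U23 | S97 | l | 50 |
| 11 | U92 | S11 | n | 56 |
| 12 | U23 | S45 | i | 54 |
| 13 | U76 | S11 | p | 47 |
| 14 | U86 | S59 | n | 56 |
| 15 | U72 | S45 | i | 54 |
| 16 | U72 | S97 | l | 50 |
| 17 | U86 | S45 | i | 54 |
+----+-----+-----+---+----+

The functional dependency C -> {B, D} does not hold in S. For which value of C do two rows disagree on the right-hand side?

n

C=j: rows 1, 3, 4, 6 → {B,D} = (S69, 51), (S69, 51), (S69, 51), (S69, 51) ✓
C=n: rows 2, 8, 11, 14 → {B,D} takes values {(S45, 46), (S11, 56), (S59, 56)} — violation
C=l: rows 5, 7, 10, 16 → {B,D} = (S97, 50), (S97, 50), (S97, 50), (S97, 50) ✓
C=i: rows 9, 12, 15, 17 → {B,D} = (S45, 54), (S45, 54), (S45, 54), (S45, 54) ✓
C=p: row 13 → {B,D} = (S11, 47) ✓
The only C value with inconsistent RHS is C=n.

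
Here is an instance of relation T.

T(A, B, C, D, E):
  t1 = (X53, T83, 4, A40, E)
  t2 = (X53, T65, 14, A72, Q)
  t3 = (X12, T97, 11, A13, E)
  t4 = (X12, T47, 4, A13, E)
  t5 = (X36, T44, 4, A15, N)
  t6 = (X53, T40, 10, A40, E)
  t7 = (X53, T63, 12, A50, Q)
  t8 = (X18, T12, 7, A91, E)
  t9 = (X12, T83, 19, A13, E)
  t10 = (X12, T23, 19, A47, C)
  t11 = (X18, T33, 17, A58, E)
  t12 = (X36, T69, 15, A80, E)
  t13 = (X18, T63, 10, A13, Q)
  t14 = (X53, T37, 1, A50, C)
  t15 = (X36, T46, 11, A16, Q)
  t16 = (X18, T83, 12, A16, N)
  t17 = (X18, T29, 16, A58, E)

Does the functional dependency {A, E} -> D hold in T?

No

(A=X53, E=E): rows 1, 6 → D = A40, A40 ✓
(A=X53, E=Q): rows 2, 7 → D takes values {A72, A50} — violation
(A=X12, E=E): rows 3, 4, 9 → D = A13, A13, A13 ✓
(A=X36, E=N): row 5 → D = A15 ✓
(A=X18, E=E): rows 8, 11, 17 → D takes values {A91, A58} — violation
(A=X12, E=C): row 10 → D = A47 ✓
(A=X36, E=E): row 12 → D = A80 ✓
(A=X18, E=Q): row 13 → D = A13 ✓
(A=X53, E=C): row 14 → D = A50 ✓
(A=X36, E=Q): row 15 → D = A16 ✓
(A=X18, E=N): row 16 → D = A16 ✓
Two rows agree on {A, E} but differ on D, so {A, E} -> D does not hold.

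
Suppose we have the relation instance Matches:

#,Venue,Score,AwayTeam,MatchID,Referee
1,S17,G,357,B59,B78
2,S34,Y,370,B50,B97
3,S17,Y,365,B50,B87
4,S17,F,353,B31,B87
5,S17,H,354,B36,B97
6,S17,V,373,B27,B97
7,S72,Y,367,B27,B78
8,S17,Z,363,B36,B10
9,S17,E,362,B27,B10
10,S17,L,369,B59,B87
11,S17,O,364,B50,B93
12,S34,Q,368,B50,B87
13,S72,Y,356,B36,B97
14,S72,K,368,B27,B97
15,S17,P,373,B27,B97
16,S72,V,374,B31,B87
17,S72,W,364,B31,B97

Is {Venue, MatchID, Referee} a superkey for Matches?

No

Rows 6 and 15 have the same {Venue, MatchID, Referee} value (Venue=S17, MatchID=B27, Referee=B97) but are distinct tuples, so {Venue, MatchID, Referee} does not determine every attribute — not a superkey.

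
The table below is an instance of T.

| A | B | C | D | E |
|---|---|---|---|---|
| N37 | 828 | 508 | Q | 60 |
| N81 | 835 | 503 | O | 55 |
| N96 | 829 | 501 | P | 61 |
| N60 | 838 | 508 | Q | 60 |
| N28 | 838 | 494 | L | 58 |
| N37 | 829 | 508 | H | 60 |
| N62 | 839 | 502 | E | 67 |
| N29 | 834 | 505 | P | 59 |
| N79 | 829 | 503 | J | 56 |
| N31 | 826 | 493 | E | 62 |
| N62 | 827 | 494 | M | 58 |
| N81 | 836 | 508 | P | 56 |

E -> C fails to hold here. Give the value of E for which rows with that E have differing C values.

E=60: 3 rows → C = 508, 508, 508 ✓
E=55: 1 row → C = 503 ✓
E=61: 1 row → C = 501 ✓
E=58: 2 rows → C = 494, 494 ✓
E=67: 1 row → C = 502 ✓
E=59: 1 row → C = 505 ✓
E=56: 2 rows → C takes values {503, 508} — violation
E=62: 1 row → C = 493 ✓
The only E value with inconsistent C is E=56.

56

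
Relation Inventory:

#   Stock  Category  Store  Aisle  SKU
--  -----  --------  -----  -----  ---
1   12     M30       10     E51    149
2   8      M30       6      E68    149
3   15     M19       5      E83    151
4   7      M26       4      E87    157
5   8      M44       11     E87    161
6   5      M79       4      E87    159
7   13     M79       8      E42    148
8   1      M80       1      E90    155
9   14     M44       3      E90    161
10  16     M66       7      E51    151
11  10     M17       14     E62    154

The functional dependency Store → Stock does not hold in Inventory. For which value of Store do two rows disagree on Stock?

Store=10: row 1 → Stock = 12 ✓
Store=6: row 2 → Stock = 8 ✓
Store=5: row 3 → Stock = 15 ✓
Store=4: rows 4, 6 → Stock takes values {7, 5} — violation
Store=11: row 5 → Stock = 8 ✓
Store=8: row 7 → Stock = 13 ✓
Store=1: row 8 → Stock = 1 ✓
Store=3: row 9 → Stock = 14 ✓
Store=7: row 10 → Stock = 16 ✓
Store=14: row 11 → Stock = 10 ✓
The only Store value with inconsistent Stock is Store=4.

4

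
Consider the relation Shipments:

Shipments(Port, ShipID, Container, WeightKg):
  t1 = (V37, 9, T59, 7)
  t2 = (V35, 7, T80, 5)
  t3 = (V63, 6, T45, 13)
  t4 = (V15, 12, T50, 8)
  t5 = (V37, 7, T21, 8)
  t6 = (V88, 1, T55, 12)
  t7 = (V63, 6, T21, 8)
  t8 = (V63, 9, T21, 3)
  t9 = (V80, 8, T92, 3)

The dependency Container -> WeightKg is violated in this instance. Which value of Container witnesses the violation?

Container=T59: row 1 → WeightKg = 7 ✓
Container=T80: row 2 → WeightKg = 5 ✓
Container=T45: row 3 → WeightKg = 13 ✓
Container=T50: row 4 → WeightKg = 8 ✓
Container=T21: rows 5, 7, 8 → WeightKg takes values {8, 3} — violation
Container=T55: row 6 → WeightKg = 12 ✓
Container=T92: row 9 → WeightKg = 3 ✓
The only Container value with inconsistent WeightKg is Container=T21.

T21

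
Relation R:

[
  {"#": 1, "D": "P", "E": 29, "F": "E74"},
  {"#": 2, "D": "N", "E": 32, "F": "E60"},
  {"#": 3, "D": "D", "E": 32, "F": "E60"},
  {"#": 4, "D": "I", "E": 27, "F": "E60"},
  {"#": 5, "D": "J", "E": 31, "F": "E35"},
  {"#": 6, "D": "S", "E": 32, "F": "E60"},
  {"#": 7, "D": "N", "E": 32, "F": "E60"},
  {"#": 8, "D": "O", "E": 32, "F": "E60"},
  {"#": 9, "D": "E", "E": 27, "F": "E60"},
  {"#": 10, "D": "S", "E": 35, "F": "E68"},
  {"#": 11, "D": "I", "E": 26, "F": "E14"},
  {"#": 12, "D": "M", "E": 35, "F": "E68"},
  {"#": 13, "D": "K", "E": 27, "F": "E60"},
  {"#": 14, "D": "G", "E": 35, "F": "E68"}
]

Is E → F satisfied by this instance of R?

E=29: row 1 → F = E74 ✓
E=32: rows 2, 3, 6, 7, 8 → F = E60, E60, E60, E60, E60 ✓
E=27: rows 4, 9, 13 → F = E60, E60, E60 ✓
E=31: row 5 → F = E35 ✓
E=35: rows 10, 12, 14 → F = E68, E68, E68 ✓
E=26: row 11 → F = E14 ✓
Every E value is associated with a single F value, so E → F holds.

Yes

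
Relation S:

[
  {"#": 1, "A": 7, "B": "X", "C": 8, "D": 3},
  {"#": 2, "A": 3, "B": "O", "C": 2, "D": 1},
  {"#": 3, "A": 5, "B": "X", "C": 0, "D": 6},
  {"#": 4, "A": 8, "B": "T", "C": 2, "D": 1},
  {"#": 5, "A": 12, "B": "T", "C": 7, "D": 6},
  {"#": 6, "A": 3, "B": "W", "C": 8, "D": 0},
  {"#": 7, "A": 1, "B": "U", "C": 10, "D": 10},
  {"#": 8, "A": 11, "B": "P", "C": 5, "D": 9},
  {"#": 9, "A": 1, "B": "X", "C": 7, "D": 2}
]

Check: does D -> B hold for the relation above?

No

D=3: row 1 → B = X ✓
D=1: rows 2, 4 → B takes values {O, T} — violation
D=6: rows 3, 5 → B takes values {X, T} — violation
D=0: row 6 → B = W ✓
D=10: row 7 → B = U ✓
D=9: row 8 → B = P ✓
D=2: row 9 → B = X ✓
Two rows agree on D but differ on B, so D -> B does not hold.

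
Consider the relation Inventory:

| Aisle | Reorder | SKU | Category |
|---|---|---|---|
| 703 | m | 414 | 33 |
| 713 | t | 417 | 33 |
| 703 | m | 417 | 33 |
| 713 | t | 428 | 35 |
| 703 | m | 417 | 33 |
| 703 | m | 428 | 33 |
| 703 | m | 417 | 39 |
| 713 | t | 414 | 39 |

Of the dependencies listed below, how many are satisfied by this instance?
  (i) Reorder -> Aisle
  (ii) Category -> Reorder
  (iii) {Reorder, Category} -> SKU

1

(i) Reorder -> Aisle: every LHS value maps to a single RHS value — holds.
(ii) Category -> Reorder: Category=33: 5 rows → Reorder takes values {m, t} — violation; Category=39: 2 rows → Reorder takes values {m, t} — violation — fails.
(iii) {Reorder, Category} -> SKU: (Reorder=m, Category=33): 4 rows → SKU takes values {414, 417, 428} — violation — fails.
1 of the 3 dependencies holds.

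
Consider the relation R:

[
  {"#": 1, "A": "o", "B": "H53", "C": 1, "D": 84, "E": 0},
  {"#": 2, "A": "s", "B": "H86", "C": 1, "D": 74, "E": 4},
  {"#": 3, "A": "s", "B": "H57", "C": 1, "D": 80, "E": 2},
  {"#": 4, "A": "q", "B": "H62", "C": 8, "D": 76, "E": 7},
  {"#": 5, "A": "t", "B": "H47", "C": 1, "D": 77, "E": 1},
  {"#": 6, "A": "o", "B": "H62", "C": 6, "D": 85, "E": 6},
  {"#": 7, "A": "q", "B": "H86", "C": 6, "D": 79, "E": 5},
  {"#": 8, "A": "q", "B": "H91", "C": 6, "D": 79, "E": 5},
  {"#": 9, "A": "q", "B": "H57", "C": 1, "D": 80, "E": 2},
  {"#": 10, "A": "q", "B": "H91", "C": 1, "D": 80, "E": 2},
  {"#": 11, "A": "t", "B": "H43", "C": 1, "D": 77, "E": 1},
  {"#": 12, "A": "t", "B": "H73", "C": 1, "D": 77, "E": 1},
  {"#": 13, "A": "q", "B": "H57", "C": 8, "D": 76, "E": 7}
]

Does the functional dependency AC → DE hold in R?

(A=o, C=1): row 1 → {D,E} = (84, 0) ✓
(A=s, C=1): rows 2, 3 → {D,E} takes values {(74, 4), (80, 2)} — violation
(A=q, C=8): rows 4, 13 → {D,E} = (76, 7), (76, 7) ✓
(A=t, C=1): rows 5, 11, 12 → {D,E} = (77, 1), (77, 1), (77, 1) ✓
(A=o, C=6): row 6 → {D,E} = (85, 6) ✓
(A=q, C=6): rows 7, 8 → {D,E} = (79, 5), (79, 5) ✓
(A=q, C=1): rows 9, 10 → {D,E} = (80, 2), (80, 2) ✓
Two rows agree on AC but differ on DE, so AC → DE does not hold.

No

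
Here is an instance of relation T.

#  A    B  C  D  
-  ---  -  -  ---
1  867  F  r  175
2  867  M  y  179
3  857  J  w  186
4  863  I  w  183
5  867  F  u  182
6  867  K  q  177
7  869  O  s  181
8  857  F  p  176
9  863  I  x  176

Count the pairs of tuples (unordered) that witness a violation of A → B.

6

A=867: violating pairs (1,2), (1,6), (2,5), (2,6), (5,6) — 5 pairs.
A=857: violating pairs (3,8) — 1 pair.
A=863: all 2 rows agree on B — 0 pairs.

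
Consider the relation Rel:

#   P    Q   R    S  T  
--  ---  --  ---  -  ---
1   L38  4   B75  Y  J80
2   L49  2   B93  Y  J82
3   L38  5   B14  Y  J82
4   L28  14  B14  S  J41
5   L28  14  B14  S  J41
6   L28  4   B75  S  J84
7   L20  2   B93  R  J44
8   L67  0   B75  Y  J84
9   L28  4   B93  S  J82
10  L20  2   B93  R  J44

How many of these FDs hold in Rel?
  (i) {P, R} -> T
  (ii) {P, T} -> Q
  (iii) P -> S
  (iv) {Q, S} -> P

4

(i) {P, R} -> T: every LHS value maps to a single RHS value — holds.
(ii) {P, T} -> Q: every LHS value maps to a single RHS value — holds.
(iii) P -> S: every LHS value maps to a single RHS value — holds.
(iv) {Q, S} -> P: every LHS value maps to a single RHS value — holds.
4 of the 4 dependencies hold.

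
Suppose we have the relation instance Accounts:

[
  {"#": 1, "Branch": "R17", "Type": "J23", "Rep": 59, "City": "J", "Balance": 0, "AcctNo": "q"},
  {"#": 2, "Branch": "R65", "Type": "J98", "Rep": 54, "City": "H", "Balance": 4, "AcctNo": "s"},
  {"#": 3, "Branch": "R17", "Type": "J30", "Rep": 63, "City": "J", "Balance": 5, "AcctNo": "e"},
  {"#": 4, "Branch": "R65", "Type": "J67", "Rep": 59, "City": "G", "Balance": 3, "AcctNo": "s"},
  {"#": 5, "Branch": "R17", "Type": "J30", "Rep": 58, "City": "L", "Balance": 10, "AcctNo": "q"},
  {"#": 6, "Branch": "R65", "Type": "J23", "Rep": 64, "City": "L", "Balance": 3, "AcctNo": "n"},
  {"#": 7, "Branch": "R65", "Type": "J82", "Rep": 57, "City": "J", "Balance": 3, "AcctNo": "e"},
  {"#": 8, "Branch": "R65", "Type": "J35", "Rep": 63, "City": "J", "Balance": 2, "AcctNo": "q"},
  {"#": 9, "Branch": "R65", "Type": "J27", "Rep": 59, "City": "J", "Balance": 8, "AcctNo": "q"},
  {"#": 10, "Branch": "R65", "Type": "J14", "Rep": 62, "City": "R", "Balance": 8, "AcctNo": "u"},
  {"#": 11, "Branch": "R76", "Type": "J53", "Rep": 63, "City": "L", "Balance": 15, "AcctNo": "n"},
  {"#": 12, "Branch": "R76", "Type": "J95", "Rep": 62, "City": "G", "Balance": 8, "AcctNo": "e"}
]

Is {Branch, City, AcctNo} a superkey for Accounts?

Rows 8 and 9 have the same {Branch, City, AcctNo} value (Branch=R65, City=J, AcctNo=q) but are distinct tuples, so {Branch, City, AcctNo} does not determine every attribute — not a superkey.

No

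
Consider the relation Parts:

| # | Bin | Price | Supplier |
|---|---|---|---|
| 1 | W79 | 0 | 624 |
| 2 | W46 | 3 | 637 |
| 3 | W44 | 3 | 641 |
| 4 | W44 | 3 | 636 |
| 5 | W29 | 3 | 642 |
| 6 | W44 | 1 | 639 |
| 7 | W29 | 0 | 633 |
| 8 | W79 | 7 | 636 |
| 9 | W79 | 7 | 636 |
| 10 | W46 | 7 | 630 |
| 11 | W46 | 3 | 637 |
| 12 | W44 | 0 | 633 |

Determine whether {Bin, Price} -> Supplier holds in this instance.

(Bin=W79, Price=0): row 1 → Supplier = 624 ✓
(Bin=W46, Price=3): rows 2, 11 → Supplier = 637, 637 ✓
(Bin=W44, Price=3): rows 3, 4 → Supplier takes values {641, 636} — violation
(Bin=W29, Price=3): row 5 → Supplier = 642 ✓
(Bin=W44, Price=1): row 6 → Supplier = 639 ✓
(Bin=W29, Price=0): row 7 → Supplier = 633 ✓
(Bin=W79, Price=7): rows 8, 9 → Supplier = 636, 636 ✓
(Bin=W46, Price=7): row 10 → Supplier = 630 ✓
(Bin=W44, Price=0): row 12 → Supplier = 633 ✓
Two rows agree on {Bin, Price} but differ on Supplier, so {Bin, Price} -> Supplier does not hold.

No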